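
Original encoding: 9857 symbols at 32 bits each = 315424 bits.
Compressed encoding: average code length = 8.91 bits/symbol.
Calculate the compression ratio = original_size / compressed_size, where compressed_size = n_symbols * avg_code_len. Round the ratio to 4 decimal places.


original_size = n_symbols * orig_bits = 9857 * 32 = 315424 bits
compressed_size = n_symbols * avg_code_len = 9857 * 8.91 = 87825.87 bits
ratio = original_size / compressed_size = 315424 / 87825.87 = 3.5915

Compression ratio = 3.5915


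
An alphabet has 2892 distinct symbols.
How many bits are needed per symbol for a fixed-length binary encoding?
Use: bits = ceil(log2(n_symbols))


log2(2892) = 11.4979
Bracket: 2^11 = 2048 < 2892 <= 2^12 = 4096
So ceil(log2(2892)) = 12

bits = ceil(log2(2892)) = ceil(11.4979) = 12 bits


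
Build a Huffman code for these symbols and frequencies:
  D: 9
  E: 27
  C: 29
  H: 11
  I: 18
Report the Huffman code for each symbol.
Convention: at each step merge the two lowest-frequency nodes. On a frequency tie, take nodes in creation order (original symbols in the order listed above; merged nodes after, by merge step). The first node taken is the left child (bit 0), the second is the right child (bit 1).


Huffman tree construction:
Step 1: Merge D(9) + H(11) = 20
Step 2: Merge I(18) + (D+H)(20) = 38
Step 3: Merge E(27) + C(29) = 56
Step 4: Merge (I+(D+H))(38) + (E+C)(56) = 94
Read each symbol's code off the tree from the root (left child = 0, right child = 1).

Codes:
  D: 010 (length 3)
  E: 10 (length 2)
  C: 11 (length 2)
  H: 011 (length 3)
  I: 00 (length 2)
Average code length: 208/94 = 2.2128 bits/symbol


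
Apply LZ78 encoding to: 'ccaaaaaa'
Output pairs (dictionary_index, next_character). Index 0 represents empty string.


LZ78 encoding steps:
Dictionary: {0: ''}
Step 1: w='' (idx 0), next='c' -> output (0, 'c'), add 'c' as idx 1
Step 2: w='c' (idx 1), next='a' -> output (1, 'a'), add 'ca' as idx 2
Step 3: w='' (idx 0), next='a' -> output (0, 'a'), add 'a' as idx 3
Step 4: w='a' (idx 3), next='a' -> output (3, 'a'), add 'aa' as idx 4
Step 5: w='aa' (idx 4), end of input -> output (4, '')


Encoded: [(0, 'c'), (1, 'a'), (0, 'a'), (3, 'a'), (4, '')]


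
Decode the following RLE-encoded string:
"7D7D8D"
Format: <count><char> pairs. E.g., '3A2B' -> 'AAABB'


Expanding each <count><char> pair:
  7D -> 'DDDDDDD'
  7D -> 'DDDDDDD'
  8D -> 'DDDDDDDD'

Decoded = DDDDDDDDDDDDDDDDDDDDDD


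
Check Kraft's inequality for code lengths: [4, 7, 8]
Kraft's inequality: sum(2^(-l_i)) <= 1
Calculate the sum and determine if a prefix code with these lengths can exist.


Sum = 2^(-4) + 2^(-7) + 2^(-8)
    = 0.0625 + 0.0078125 + 0.00390625
    = 19/256 = 0.07421875
Since 0.07421875 <= 1, Kraft's inequality IS satisfied.
A prefix code with these lengths CAN exist.

Kraft sum = 0.07421875. Satisfied.


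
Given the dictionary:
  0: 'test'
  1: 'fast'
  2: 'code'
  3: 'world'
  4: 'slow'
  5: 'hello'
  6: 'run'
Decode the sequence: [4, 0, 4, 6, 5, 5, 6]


Look up each index in the dictionary:
  4 -> 'slow'
  0 -> 'test'
  4 -> 'slow'
  6 -> 'run'
  5 -> 'hello'
  5 -> 'hello'
  6 -> 'run'

Decoded: "slow test slow run hello hello run"


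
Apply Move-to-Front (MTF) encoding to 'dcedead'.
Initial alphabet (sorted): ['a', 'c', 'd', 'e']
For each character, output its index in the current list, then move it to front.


MTF encoding:
'd': index 2 in ['a', 'c', 'd', 'e'] -> ['d', 'a', 'c', 'e']
'c': index 2 in ['d', 'a', 'c', 'e'] -> ['c', 'd', 'a', 'e']
'e': index 3 in ['c', 'd', 'a', 'e'] -> ['e', 'c', 'd', 'a']
'd': index 2 in ['e', 'c', 'd', 'a'] -> ['d', 'e', 'c', 'a']
'e': index 1 in ['d', 'e', 'c', 'a'] -> ['e', 'd', 'c', 'a']
'a': index 3 in ['e', 'd', 'c', 'a'] -> ['a', 'e', 'd', 'c']
'd': index 2 in ['a', 'e', 'd', 'c'] -> ['d', 'a', 'e', 'c']


Output: [2, 2, 3, 2, 1, 3, 2]


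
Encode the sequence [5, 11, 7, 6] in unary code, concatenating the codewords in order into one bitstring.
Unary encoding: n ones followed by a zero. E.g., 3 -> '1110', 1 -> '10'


Encode each number as n ones followed by a terminating 0:
  5 -> 111110 (6 bits)
  11 -> 111111111110 (12 bits)
  7 -> 11111110 (8 bits)
  6 -> 1111110 (7 bits)
Total length = 6 + 12 + 8 + 7 = 33 bits.

Unary([5, 11, 7, 6]) = 111110111111111110111111101111110 (33 bits)


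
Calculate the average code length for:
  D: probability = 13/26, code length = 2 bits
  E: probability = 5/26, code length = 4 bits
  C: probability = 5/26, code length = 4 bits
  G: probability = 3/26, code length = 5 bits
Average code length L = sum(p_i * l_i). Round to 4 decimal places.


Weighted contributions p_i * l_i:
  D: (13/26) * 2 = 26/26
  E: (5/26) * 4 = 20/26
  C: (5/26) * 4 = 20/26
  G: (3/26) * 5 = 15/26
Sum = (26 + 20 + 20 + 15)/26 = 81/26

L = 81/26 = 3.1154 bits/symbol


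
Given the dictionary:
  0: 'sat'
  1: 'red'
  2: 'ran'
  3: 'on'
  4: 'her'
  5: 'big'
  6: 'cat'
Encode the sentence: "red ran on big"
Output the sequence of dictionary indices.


Look up each word in the dictionary:
  'red' -> 1
  'ran' -> 2
  'on' -> 3
  'big' -> 5

Encoded: [1, 2, 3, 5]


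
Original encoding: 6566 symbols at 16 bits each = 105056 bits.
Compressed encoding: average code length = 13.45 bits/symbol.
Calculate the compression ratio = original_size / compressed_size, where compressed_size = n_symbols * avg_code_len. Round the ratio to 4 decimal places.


original_size = n_symbols * orig_bits = 6566 * 16 = 105056 bits
compressed_size = n_symbols * avg_code_len = 6566 * 13.45 = 88312.7 bits
ratio = original_size / compressed_size = 105056 / 88312.7 = 1.1896

Compression ratio = 1.1896


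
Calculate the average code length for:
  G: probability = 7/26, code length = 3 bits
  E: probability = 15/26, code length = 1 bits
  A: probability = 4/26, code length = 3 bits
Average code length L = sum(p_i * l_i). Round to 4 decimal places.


Weighted contributions p_i * l_i:
  G: (7/26) * 3 = 21/26
  E: (15/26) * 1 = 15/26
  A: (4/26) * 3 = 12/26
Sum = (21 + 15 + 12)/26 = 48/26

L = 48/26 = 1.8462 bits/symbol


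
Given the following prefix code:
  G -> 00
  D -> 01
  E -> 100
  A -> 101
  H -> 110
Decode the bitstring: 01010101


Decoding step by step:
Bits 01 -> D
Bits 01 -> D
Bits 01 -> D
Bits 01 -> D


Decoded message: DDDD


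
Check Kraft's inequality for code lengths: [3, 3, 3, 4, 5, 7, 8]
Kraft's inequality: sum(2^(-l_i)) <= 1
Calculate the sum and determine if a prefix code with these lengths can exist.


Sum = 2^(-3) + 2^(-3) + 2^(-3) + 2^(-4) + 2^(-5) + 2^(-7) + 2^(-8)
    = 0.125 + 0.125 + 0.125 + 0.0625 + 0.03125 + 0.0078125 + 0.00390625
    = 123/256 = 0.48046875
Since 0.48046875 <= 1, Kraft's inequality IS satisfied.
A prefix code with these lengths CAN exist.

Kraft sum = 0.48046875. Satisfied.


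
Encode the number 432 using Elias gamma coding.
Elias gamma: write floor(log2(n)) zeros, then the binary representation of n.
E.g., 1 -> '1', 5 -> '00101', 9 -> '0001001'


num_bits = floor(log2(432)) + 1 = 9
leading_zeros = num_bits - 1 = 8
binary(432) = 110110000

Elias gamma(432) = '00000000' + '110110000' = 00000000110110000 (17 bits)


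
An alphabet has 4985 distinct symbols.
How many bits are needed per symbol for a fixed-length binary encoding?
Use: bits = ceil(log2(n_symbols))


log2(4985) = 12.2834
Bracket: 2^12 = 4096 < 4985 <= 2^13 = 8192
So ceil(log2(4985)) = 13

bits = ceil(log2(4985)) = ceil(12.2834) = 13 bits


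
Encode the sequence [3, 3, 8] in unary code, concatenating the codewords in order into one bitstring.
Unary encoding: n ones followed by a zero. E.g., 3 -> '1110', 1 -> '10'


Encode each number as n ones followed by a terminating 0:
  3 -> 1110 (4 bits)
  3 -> 1110 (4 bits)
  8 -> 111111110 (9 bits)
Total length = 4 + 4 + 9 = 17 bits.

Unary([3, 3, 8]) = 11101110111111110 (17 bits)


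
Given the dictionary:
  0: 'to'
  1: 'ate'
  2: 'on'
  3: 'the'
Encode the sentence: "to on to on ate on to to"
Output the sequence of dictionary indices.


Look up each word in the dictionary:
  'to' -> 0
  'on' -> 2
  'to' -> 0
  'on' -> 2
  'ate' -> 1
  'on' -> 2
  'to' -> 0
  'to' -> 0

Encoded: [0, 2, 0, 2, 1, 2, 0, 0]


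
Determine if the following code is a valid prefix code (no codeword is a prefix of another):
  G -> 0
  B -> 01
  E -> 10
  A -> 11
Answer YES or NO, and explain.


Checking each pair (does one codeword prefix another?):
  G='0' vs B='01': prefix -- VIOLATION

NO -- this is NOT a valid prefix code. G (0) is a prefix of B (01).


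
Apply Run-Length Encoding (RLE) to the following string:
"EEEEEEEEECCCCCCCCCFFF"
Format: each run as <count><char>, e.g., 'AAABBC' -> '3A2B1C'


Scanning runs left to right:
  i=0: run of 'E' x 9 -> '9E'
  i=9: run of 'C' x 9 -> '9C'
  i=18: run of 'F' x 3 -> '3F'

RLE = 9E9C3F


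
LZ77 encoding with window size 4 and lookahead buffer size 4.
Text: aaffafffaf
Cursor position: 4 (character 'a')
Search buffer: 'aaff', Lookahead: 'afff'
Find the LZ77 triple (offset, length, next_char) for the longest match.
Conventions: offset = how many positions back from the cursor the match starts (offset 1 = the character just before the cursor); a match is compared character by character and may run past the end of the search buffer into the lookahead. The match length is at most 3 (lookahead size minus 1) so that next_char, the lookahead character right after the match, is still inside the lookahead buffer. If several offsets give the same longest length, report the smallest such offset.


Try each offset into the search buffer:
  offset=1 (pos 3, char 'f'): match length 0
  offset=2 (pos 2, char 'f'): match length 0
  offset=3 (pos 1, char 'a'): match length 3
  offset=4 (pos 0, char 'a'): match length 1
Longest match has length 3 at offset 3.
next_char = character at position 4 + 3 = 7 -> 'f'

Best match: offset=3, length=3 (matching 'aff' starting at position 1)
LZ77 triple: (3, 3, 'f')


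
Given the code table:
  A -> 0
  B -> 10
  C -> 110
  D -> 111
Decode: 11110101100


Decoding:
111 -> D
10 -> B
10 -> B
110 -> C
0 -> A


Result: DBBCA


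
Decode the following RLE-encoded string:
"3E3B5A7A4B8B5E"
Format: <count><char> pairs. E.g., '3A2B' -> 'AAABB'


Expanding each <count><char> pair:
  3E -> 'EEE'
  3B -> 'BBB'
  5A -> 'AAAAA'
  7A -> 'AAAAAAA'
  4B -> 'BBBB'
  8B -> 'BBBBBBBB'
  5E -> 'EEEEE'

Decoded = EEEBBBAAAAAAAAAAAABBBBBBBBBBBBEEEEE


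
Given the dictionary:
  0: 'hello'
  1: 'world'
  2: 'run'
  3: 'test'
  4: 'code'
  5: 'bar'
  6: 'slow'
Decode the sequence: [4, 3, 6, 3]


Look up each index in the dictionary:
  4 -> 'code'
  3 -> 'test'
  6 -> 'slow'
  3 -> 'test'

Decoded: "code test slow test"


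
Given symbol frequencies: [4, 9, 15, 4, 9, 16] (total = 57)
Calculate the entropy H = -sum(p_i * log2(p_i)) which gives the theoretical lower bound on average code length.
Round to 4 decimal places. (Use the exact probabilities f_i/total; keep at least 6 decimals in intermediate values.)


Per-symbol terms -p_i * log2(p_i) with p_i = f_i/57:
  p = 4/57 = 0.070175: log2(p) = -3.832890, -p*log2(p) = 0.268975
  p = 9/57 = 0.157895: log2(p) = -2.662965, -p*log2(p) = 0.420468
  p = 15/57 = 0.263158: log2(p) = -1.925999, -p*log2(p) = 0.506842
  p = 4/57 = 0.070175: log2(p) = -3.832890, -p*log2(p) = 0.268975
  p = 9/57 = 0.157895: log2(p) = -2.662965, -p*log2(p) = 0.420468
  p = 16/57 = 0.280702: log2(p) = -1.832890, -p*log2(p) = 0.514495
H = 0.268975 + 0.420468 + 0.506842 + 0.268975 + 0.420468 + 0.514495 = 2.400223

H = 2.4002 bits/symbol


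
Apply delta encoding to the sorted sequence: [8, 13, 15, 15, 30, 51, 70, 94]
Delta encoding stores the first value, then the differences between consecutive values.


First value: 8
Deltas:
  13 - 8 = 5
  15 - 13 = 2
  15 - 15 = 0
  30 - 15 = 15
  51 - 30 = 21
  70 - 51 = 19
  94 - 70 = 24


Delta encoded: [8, 5, 2, 0, 15, 21, 19, 24]


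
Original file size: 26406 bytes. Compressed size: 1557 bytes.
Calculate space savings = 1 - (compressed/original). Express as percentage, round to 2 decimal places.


ratio = compressed/original = 1557/26406 = 0.058964
savings = 1 - ratio = 1 - 0.058964 = 0.941036
as a percentage: 0.941036 * 100 = 94.1%

Space savings = 1 - 1557/26406 = 94.1%


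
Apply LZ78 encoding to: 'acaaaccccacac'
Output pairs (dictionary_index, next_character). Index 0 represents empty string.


LZ78 encoding steps:
Dictionary: {0: ''}
Step 1: w='' (idx 0), next='a' -> output (0, 'a'), add 'a' as idx 1
Step 2: w='' (idx 0), next='c' -> output (0, 'c'), add 'c' as idx 2
Step 3: w='a' (idx 1), next='a' -> output (1, 'a'), add 'aa' as idx 3
Step 4: w='a' (idx 1), next='c' -> output (1, 'c'), add 'ac' as idx 4
Step 5: w='c' (idx 2), next='c' -> output (2, 'c'), add 'cc' as idx 5
Step 6: w='c' (idx 2), next='a' -> output (2, 'a'), add 'ca' as idx 6
Step 7: w='ca' (idx 6), next='c' -> output (6, 'c'), add 'cac' as idx 7


Encoded: [(0, 'a'), (0, 'c'), (1, 'a'), (1, 'c'), (2, 'c'), (2, 'a'), (6, 'c')]


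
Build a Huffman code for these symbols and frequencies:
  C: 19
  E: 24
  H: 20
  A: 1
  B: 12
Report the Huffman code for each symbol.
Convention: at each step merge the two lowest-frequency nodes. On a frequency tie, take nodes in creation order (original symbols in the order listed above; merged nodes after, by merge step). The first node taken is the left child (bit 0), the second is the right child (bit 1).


Huffman tree construction:
Step 1: Merge A(1) + B(12) = 13
Step 2: Merge (A+B)(13) + C(19) = 32
Step 3: Merge H(20) + E(24) = 44
Step 4: Merge ((A+B)+C)(32) + (H+E)(44) = 76
Read each symbol's code off the tree from the root (left child = 0, right child = 1).

Codes:
  C: 01 (length 2)
  E: 11 (length 2)
  H: 10 (length 2)
  A: 000 (length 3)
  B: 001 (length 3)
Average code length: 165/76 = 2.1711 bits/symbol


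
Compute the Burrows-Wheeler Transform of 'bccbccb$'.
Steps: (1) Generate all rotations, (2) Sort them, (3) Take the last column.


Rotations (sorted):
  0: $bccbccb -> last char: b
  1: b$bccbcc -> last char: c
  2: bccb$bcc -> last char: c
  3: bccbccb$ -> last char: $
  4: cb$bccbc -> last char: c
  5: cbccb$bc -> last char: c
  6: ccb$bccb -> last char: b
  7: ccbccb$b -> last char: b


BWT = bcc$ccbb


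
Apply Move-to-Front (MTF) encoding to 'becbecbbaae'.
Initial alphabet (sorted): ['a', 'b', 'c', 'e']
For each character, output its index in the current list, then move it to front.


MTF encoding:
'b': index 1 in ['a', 'b', 'c', 'e'] -> ['b', 'a', 'c', 'e']
'e': index 3 in ['b', 'a', 'c', 'e'] -> ['e', 'b', 'a', 'c']
'c': index 3 in ['e', 'b', 'a', 'c'] -> ['c', 'e', 'b', 'a']
'b': index 2 in ['c', 'e', 'b', 'a'] -> ['b', 'c', 'e', 'a']
'e': index 2 in ['b', 'c', 'e', 'a'] -> ['e', 'b', 'c', 'a']
'c': index 2 in ['e', 'b', 'c', 'a'] -> ['c', 'e', 'b', 'a']
'b': index 2 in ['c', 'e', 'b', 'a'] -> ['b', 'c', 'e', 'a']
'b': index 0 in ['b', 'c', 'e', 'a'] -> ['b', 'c', 'e', 'a']
'a': index 3 in ['b', 'c', 'e', 'a'] -> ['a', 'b', 'c', 'e']
'a': index 0 in ['a', 'b', 'c', 'e'] -> ['a', 'b', 'c', 'e']
'e': index 3 in ['a', 'b', 'c', 'e'] -> ['e', 'a', 'b', 'c']


Output: [1, 3, 3, 2, 2, 2, 2, 0, 3, 0, 3]


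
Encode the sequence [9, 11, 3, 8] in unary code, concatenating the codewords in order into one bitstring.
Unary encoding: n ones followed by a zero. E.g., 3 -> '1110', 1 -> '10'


Encode each number as n ones followed by a terminating 0:
  9 -> 1111111110 (10 bits)
  11 -> 111111111110 (12 bits)
  3 -> 1110 (4 bits)
  8 -> 111111110 (9 bits)
Total length = 10 + 12 + 4 + 9 = 35 bits.

Unary([9, 11, 3, 8]) = 11111111101111111111101110111111110 (35 bits)


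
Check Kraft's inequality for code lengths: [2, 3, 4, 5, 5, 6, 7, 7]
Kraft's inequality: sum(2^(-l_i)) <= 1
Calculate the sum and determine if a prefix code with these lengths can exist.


Sum = 2^(-2) + 2^(-3) + 2^(-4) + 2^(-5) + 2^(-5) + 2^(-6) + 2^(-7) + 2^(-7)
    = 0.25 + 0.125 + 0.0625 + 0.03125 + 0.03125 + 0.015625 + 0.0078125 + 0.0078125
    = 68/128 = 0.53125
Since 0.53125 <= 1, Kraft's inequality IS satisfied.
A prefix code with these lengths CAN exist.

Kraft sum = 0.53125. Satisfied.


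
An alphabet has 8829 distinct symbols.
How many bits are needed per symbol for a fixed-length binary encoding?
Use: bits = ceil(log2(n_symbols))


log2(8829) = 13.108
Bracket: 2^13 = 8192 < 8829 <= 2^14 = 16384
So ceil(log2(8829)) = 14

bits = ceil(log2(8829)) = ceil(13.108) = 14 bits


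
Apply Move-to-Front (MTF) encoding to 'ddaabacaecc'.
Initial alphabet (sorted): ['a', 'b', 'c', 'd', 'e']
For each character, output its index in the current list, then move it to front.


MTF encoding:
'd': index 3 in ['a', 'b', 'c', 'd', 'e'] -> ['d', 'a', 'b', 'c', 'e']
'd': index 0 in ['d', 'a', 'b', 'c', 'e'] -> ['d', 'a', 'b', 'c', 'e']
'a': index 1 in ['d', 'a', 'b', 'c', 'e'] -> ['a', 'd', 'b', 'c', 'e']
'a': index 0 in ['a', 'd', 'b', 'c', 'e'] -> ['a', 'd', 'b', 'c', 'e']
'b': index 2 in ['a', 'd', 'b', 'c', 'e'] -> ['b', 'a', 'd', 'c', 'e']
'a': index 1 in ['b', 'a', 'd', 'c', 'e'] -> ['a', 'b', 'd', 'c', 'e']
'c': index 3 in ['a', 'b', 'd', 'c', 'e'] -> ['c', 'a', 'b', 'd', 'e']
'a': index 1 in ['c', 'a', 'b', 'd', 'e'] -> ['a', 'c', 'b', 'd', 'e']
'e': index 4 in ['a', 'c', 'b', 'd', 'e'] -> ['e', 'a', 'c', 'b', 'd']
'c': index 2 in ['e', 'a', 'c', 'b', 'd'] -> ['c', 'e', 'a', 'b', 'd']
'c': index 0 in ['c', 'e', 'a', 'b', 'd'] -> ['c', 'e', 'a', 'b', 'd']


Output: [3, 0, 1, 0, 2, 1, 3, 1, 4, 2, 0]


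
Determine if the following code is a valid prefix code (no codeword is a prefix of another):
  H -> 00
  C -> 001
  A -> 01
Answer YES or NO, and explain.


Checking each pair (does one codeword prefix another?):
  H='00' vs C='001': prefix -- VIOLATION

NO -- this is NOT a valid prefix code. H (00) is a prefix of C (001).


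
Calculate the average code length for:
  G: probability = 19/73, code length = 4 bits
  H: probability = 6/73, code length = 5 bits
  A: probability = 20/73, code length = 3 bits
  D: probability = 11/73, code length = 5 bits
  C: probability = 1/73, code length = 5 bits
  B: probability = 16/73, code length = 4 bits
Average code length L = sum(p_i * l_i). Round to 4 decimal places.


Weighted contributions p_i * l_i:
  G: (19/73) * 4 = 76/73
  H: (6/73) * 5 = 30/73
  A: (20/73) * 3 = 60/73
  D: (11/73) * 5 = 55/73
  C: (1/73) * 5 = 5/73
  B: (16/73) * 4 = 64/73
Sum = (76 + 30 + 60 + 55 + 5 + 64)/73 = 290/73

L = 290/73 = 3.9726 bits/symbol


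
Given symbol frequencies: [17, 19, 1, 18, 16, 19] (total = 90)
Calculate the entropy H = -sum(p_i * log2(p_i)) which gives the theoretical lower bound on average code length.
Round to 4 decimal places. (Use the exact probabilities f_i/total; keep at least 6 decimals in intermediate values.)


Per-symbol terms -p_i * log2(p_i) with p_i = f_i/90:
  p = 17/90 = 0.188889: log2(p) = -2.404390, -p*log2(p) = 0.454163
  p = 19/90 = 0.211111: log2(p) = -2.243926, -p*log2(p) = 0.473718
  p = 1/90 = 0.011111: log2(p) = -6.491853, -p*log2(p) = 0.072132
  p = 18/90 = 0.200000: log2(p) = -2.321928, -p*log2(p) = 0.464386
  p = 16/90 = 0.177778: log2(p) = -2.491853, -p*log2(p) = 0.442996
  p = 19/90 = 0.211111: log2(p) = -2.243926, -p*log2(p) = 0.473718
H = 0.454163 + 0.473718 + 0.072132 + 0.464386 + 0.442996 + 0.473718 = 2.381113

H = 2.3811 bits/symbol


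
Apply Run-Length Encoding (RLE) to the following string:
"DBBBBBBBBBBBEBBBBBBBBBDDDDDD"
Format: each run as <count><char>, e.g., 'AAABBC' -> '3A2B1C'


Scanning runs left to right:
  i=0: run of 'D' x 1 -> '1D'
  i=1: run of 'B' x 11 -> '11B'
  i=12: run of 'E' x 1 -> '1E'
  i=13: run of 'B' x 9 -> '9B'
  i=22: run of 'D' x 6 -> '6D'

RLE = 1D11B1E9B6D


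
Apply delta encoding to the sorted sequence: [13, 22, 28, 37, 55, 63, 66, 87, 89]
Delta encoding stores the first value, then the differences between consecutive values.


First value: 13
Deltas:
  22 - 13 = 9
  28 - 22 = 6
  37 - 28 = 9
  55 - 37 = 18
  63 - 55 = 8
  66 - 63 = 3
  87 - 66 = 21
  89 - 87 = 2


Delta encoded: [13, 9, 6, 9, 18, 8, 3, 21, 2]


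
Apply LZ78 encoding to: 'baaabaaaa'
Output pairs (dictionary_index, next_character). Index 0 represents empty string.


LZ78 encoding steps:
Dictionary: {0: ''}
Step 1: w='' (idx 0), next='b' -> output (0, 'b'), add 'b' as idx 1
Step 2: w='' (idx 0), next='a' -> output (0, 'a'), add 'a' as idx 2
Step 3: w='a' (idx 2), next='a' -> output (2, 'a'), add 'aa' as idx 3
Step 4: w='b' (idx 1), next='a' -> output (1, 'a'), add 'ba' as idx 4
Step 5: w='aa' (idx 3), next='a' -> output (3, 'a'), add 'aaa' as idx 5


Encoded: [(0, 'b'), (0, 'a'), (2, 'a'), (1, 'a'), (3, 'a')]


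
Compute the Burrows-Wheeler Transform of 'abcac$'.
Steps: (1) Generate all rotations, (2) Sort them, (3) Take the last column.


Rotations (sorted):
  0: $abcac -> last char: c
  1: abcac$ -> last char: $
  2: ac$abc -> last char: c
  3: bcac$a -> last char: a
  4: c$abca -> last char: a
  5: cac$ab -> last char: b


BWT = c$caab


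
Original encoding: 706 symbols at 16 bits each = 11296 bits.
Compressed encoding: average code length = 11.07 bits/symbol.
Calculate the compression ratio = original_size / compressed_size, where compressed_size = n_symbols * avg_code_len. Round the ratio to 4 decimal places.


original_size = n_symbols * orig_bits = 706 * 16 = 11296 bits
compressed_size = n_symbols * avg_code_len = 706 * 11.07 = 7815.42 bits
ratio = original_size / compressed_size = 11296 / 7815.42 = 1.4453

Compression ratio = 1.4453


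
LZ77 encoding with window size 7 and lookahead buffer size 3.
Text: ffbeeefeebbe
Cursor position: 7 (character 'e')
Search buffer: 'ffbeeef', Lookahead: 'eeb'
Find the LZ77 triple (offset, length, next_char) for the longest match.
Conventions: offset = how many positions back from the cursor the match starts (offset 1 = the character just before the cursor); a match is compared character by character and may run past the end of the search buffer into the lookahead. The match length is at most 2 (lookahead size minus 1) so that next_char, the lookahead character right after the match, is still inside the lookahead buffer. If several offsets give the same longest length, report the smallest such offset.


Try each offset into the search buffer:
  offset=1 (pos 6, char 'f'): match length 0
  offset=2 (pos 5, char 'e'): match length 1
  offset=3 (pos 4, char 'e'): match length 2
  offset=4 (pos 3, char 'e'): match length 2
  offset=5 (pos 2, char 'b'): match length 0
  offset=6 (pos 1, char 'f'): match length 0
  offset=7 (pos 0, char 'f'): match length 0
Longest match has length 2, found at offsets 3, 4; take the smallest, offset 3.
next_char = character at position 7 + 2 = 9 -> 'b'

Best match: offset=3, length=2 (matching 'ee' starting at position 4)
LZ77 triple: (3, 2, 'b')


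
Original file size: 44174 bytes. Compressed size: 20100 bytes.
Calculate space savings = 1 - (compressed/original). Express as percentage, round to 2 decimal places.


ratio = compressed/original = 20100/44174 = 0.455019
savings = 1 - ratio = 1 - 0.455019 = 0.544981
as a percentage: 0.544981 * 100 = 54.5%

Space savings = 1 - 20100/44174 = 54.5%


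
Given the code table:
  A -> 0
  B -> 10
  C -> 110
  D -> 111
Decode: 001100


Decoding:
0 -> A
0 -> A
110 -> C
0 -> A


Result: AACA


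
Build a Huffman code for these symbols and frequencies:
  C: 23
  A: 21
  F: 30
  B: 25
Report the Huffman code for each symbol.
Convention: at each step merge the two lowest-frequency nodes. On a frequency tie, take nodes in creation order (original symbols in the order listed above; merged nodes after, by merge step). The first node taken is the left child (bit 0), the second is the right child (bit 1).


Huffman tree construction:
Step 1: Merge A(21) + C(23) = 44
Step 2: Merge B(25) + F(30) = 55
Step 3: Merge (A+C)(44) + (B+F)(55) = 99
Read each symbol's code off the tree from the root (left child = 0, right child = 1).

Codes:
  C: 01 (length 2)
  A: 00 (length 2)
  F: 11 (length 2)
  B: 10 (length 2)
Average code length: 198/99 = 2.0000 bits/symbol


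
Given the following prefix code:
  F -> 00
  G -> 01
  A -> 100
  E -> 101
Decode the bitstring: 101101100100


Decoding step by step:
Bits 101 -> E
Bits 101 -> E
Bits 100 -> A
Bits 100 -> A


Decoded message: EEAA


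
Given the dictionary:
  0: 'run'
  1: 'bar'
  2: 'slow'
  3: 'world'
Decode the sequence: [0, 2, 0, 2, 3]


Look up each index in the dictionary:
  0 -> 'run'
  2 -> 'slow'
  0 -> 'run'
  2 -> 'slow'
  3 -> 'world'

Decoded: "run slow run slow world"


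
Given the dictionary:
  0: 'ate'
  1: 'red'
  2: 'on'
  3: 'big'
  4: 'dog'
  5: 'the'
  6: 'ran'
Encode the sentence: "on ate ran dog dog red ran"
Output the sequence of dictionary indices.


Look up each word in the dictionary:
  'on' -> 2
  'ate' -> 0
  'ran' -> 6
  'dog' -> 4
  'dog' -> 4
  'red' -> 1
  'ran' -> 6

Encoded: [2, 0, 6, 4, 4, 1, 6]


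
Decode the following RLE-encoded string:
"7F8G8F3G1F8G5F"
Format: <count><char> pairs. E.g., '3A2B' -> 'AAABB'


Expanding each <count><char> pair:
  7F -> 'FFFFFFF'
  8G -> 'GGGGGGGG'
  8F -> 'FFFFFFFF'
  3G -> 'GGG'
  1F -> 'F'
  8G -> 'GGGGGGGG'
  5F -> 'FFFFF'

Decoded = FFFFFFFGGGGGGGGFFFFFFFFGGGFGGGGGGGGFFFFF


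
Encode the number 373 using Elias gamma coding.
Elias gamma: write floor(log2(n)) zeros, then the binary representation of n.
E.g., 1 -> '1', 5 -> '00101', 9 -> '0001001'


num_bits = floor(log2(373)) + 1 = 9
leading_zeros = num_bits - 1 = 8
binary(373) = 101110101

Elias gamma(373) = '00000000' + '101110101' = 00000000101110101 (17 bits)


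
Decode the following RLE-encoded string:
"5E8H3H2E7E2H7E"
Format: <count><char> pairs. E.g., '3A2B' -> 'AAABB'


Expanding each <count><char> pair:
  5E -> 'EEEEE'
  8H -> 'HHHHHHHH'
  3H -> 'HHH'
  2E -> 'EE'
  7E -> 'EEEEEEE'
  2H -> 'HH'
  7E -> 'EEEEEEE'

Decoded = EEEEEHHHHHHHHHHHEEEEEEEEEHHEEEEEEE


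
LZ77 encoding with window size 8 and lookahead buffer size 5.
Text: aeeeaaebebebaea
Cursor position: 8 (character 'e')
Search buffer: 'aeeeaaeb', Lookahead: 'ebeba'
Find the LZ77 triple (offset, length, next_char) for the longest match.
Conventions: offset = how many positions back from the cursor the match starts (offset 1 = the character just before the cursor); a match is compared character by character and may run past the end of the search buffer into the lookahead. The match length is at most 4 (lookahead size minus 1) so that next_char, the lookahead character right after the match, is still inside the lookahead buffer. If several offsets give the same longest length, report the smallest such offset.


Try each offset into the search buffer:
  offset=1 (pos 7, char 'b'): match length 0
  offset=2 (pos 6, char 'e'): match length 4
  offset=3 (pos 5, char 'a'): match length 0
  offset=4 (pos 4, char 'a'): match length 0
  offset=5 (pos 3, char 'e'): match length 1
  offset=6 (pos 2, char 'e'): match length 1
  offset=7 (pos 1, char 'e'): match length 1
  offset=8 (pos 0, char 'a'): match length 0
Longest match has length 4 at offset 2.
next_char = character at position 8 + 4 = 12 -> 'a'

Best match: offset=2, length=4 (matching 'ebeb' starting at position 6)
LZ77 triple: (2, 4, 'a')


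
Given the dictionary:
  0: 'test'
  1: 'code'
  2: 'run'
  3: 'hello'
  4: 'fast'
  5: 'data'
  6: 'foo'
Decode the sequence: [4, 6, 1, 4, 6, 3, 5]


Look up each index in the dictionary:
  4 -> 'fast'
  6 -> 'foo'
  1 -> 'code'
  4 -> 'fast'
  6 -> 'foo'
  3 -> 'hello'
  5 -> 'data'

Decoded: "fast foo code fast foo hello data"


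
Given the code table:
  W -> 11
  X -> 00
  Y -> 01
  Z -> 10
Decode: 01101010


Decoding:
01 -> Y
10 -> Z
10 -> Z
10 -> Z


Result: YZZZ


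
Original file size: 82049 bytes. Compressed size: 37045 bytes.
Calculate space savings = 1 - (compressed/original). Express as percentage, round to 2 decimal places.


ratio = compressed/original = 37045/82049 = 0.451498
savings = 1 - ratio = 1 - 0.451498 = 0.548502
as a percentage: 0.548502 * 100 = 54.85%

Space savings = 1 - 37045/82049 = 54.85%


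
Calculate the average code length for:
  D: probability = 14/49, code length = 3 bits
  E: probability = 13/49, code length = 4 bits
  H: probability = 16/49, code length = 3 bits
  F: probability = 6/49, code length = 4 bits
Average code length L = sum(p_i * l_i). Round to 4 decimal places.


Weighted contributions p_i * l_i:
  D: (14/49) * 3 = 42/49
  E: (13/49) * 4 = 52/49
  H: (16/49) * 3 = 48/49
  F: (6/49) * 4 = 24/49
Sum = (42 + 52 + 48 + 24)/49 = 166/49

L = 166/49 = 3.3878 bits/symbol


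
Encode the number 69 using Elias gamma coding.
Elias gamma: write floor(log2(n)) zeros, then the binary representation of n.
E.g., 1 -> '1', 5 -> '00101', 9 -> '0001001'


num_bits = floor(log2(69)) + 1 = 7
leading_zeros = num_bits - 1 = 6
binary(69) = 1000101

Elias gamma(69) = '000000' + '1000101' = 0000001000101 (13 bits)


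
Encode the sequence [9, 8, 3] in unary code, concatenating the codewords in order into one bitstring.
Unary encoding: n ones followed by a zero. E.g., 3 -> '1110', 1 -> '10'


Encode each number as n ones followed by a terminating 0:
  9 -> 1111111110 (10 bits)
  8 -> 111111110 (9 bits)
  3 -> 1110 (4 bits)
Total length = 10 + 9 + 4 = 23 bits.

Unary([9, 8, 3]) = 11111111101111111101110 (23 bits)


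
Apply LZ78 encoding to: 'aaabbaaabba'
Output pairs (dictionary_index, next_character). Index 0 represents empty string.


LZ78 encoding steps:
Dictionary: {0: ''}
Step 1: w='' (idx 0), next='a' -> output (0, 'a'), add 'a' as idx 1
Step 2: w='a' (idx 1), next='a' -> output (1, 'a'), add 'aa' as idx 2
Step 3: w='' (idx 0), next='b' -> output (0, 'b'), add 'b' as idx 3
Step 4: w='b' (idx 3), next='a' -> output (3, 'a'), add 'ba' as idx 4
Step 5: w='aa' (idx 2), next='b' -> output (2, 'b'), add 'aab' as idx 5
Step 6: w='ba' (idx 4), end of input -> output (4, '')


Encoded: [(0, 'a'), (1, 'a'), (0, 'b'), (3, 'a'), (2, 'b'), (4, '')]


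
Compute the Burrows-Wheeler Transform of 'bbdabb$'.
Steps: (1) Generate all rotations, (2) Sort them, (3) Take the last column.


Rotations (sorted):
  0: $bbdabb -> last char: b
  1: abb$bbd -> last char: d
  2: b$bbdab -> last char: b
  3: bb$bbda -> last char: a
  4: bbdabb$ -> last char: $
  5: bdabb$b -> last char: b
  6: dabb$bb -> last char: b


BWT = bdba$bb


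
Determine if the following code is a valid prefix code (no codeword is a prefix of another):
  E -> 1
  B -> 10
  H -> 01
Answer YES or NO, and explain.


Checking each pair (does one codeword prefix another?):
  E='1' vs B='10': prefix -- VIOLATION

NO -- this is NOT a valid prefix code. E (1) is a prefix of B (10).


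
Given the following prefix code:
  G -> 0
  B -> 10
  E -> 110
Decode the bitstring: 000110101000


Decoding step by step:
Bits 0 -> G
Bits 0 -> G
Bits 0 -> G
Bits 110 -> E
Bits 10 -> B
Bits 10 -> B
Bits 0 -> G
Bits 0 -> G


Decoded message: GGGEBBGG


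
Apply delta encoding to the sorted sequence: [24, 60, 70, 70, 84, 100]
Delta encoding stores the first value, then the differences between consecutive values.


First value: 24
Deltas:
  60 - 24 = 36
  70 - 60 = 10
  70 - 70 = 0
  84 - 70 = 14
  100 - 84 = 16


Delta encoded: [24, 36, 10, 0, 14, 16]


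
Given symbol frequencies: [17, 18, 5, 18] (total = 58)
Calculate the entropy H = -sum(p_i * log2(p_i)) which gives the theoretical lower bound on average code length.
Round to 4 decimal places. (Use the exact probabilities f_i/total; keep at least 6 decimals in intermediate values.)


Per-symbol terms -p_i * log2(p_i) with p_i = f_i/58:
  p = 17/58 = 0.293103: log2(p) = -1.770518, -p*log2(p) = 0.518945
  p = 18/58 = 0.310345: log2(p) = -1.688056, -p*log2(p) = 0.523879
  p = 5/58 = 0.086207: log2(p) = -3.536053, -p*log2(p) = 0.304832
  p = 18/58 = 0.310345: log2(p) = -1.688056, -p*log2(p) = 0.523879
H = 0.518945 + 0.523879 + 0.304832 + 0.523879 = 1.871535

H = 1.8715 bits/symbol


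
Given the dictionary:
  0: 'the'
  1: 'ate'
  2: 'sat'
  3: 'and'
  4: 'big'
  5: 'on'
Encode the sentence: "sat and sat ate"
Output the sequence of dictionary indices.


Look up each word in the dictionary:
  'sat' -> 2
  'and' -> 3
  'sat' -> 2
  'ate' -> 1

Encoded: [2, 3, 2, 1]


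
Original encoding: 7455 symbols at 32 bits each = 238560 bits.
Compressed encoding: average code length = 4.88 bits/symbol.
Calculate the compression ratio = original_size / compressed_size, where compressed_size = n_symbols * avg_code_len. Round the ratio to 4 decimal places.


original_size = n_symbols * orig_bits = 7455 * 32 = 238560 bits
compressed_size = n_symbols * avg_code_len = 7455 * 4.88 = 36380.4 bits
ratio = original_size / compressed_size = 238560 / 36380.4 = 6.5574

Compression ratio = 6.5574


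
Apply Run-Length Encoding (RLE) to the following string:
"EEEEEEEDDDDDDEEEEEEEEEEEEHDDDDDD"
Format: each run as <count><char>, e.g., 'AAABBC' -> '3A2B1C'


Scanning runs left to right:
  i=0: run of 'E' x 7 -> '7E'
  i=7: run of 'D' x 6 -> '6D'
  i=13: run of 'E' x 12 -> '12E'
  i=25: run of 'H' x 1 -> '1H'
  i=26: run of 'D' x 6 -> '6D'

RLE = 7E6D12E1H6D


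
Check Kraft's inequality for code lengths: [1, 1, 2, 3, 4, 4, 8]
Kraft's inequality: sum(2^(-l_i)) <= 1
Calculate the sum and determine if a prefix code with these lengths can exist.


Sum = 2^(-1) + 2^(-1) + 2^(-2) + 2^(-3) + 2^(-4) + 2^(-4) + 2^(-8)
    = 0.5 + 0.5 + 0.25 + 0.125 + 0.0625 + 0.0625 + 0.00390625
    = 385/256 = 1.50390625
Since 1.50390625 > 1, Kraft's inequality is NOT satisfied.
A prefix code with these lengths CANNOT exist.

Kraft sum = 1.50390625. Not satisfied.


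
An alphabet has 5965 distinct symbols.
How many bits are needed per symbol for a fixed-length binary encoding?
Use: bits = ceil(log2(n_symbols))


log2(5965) = 12.5423
Bracket: 2^12 = 4096 < 5965 <= 2^13 = 8192
So ceil(log2(5965)) = 13

bits = ceil(log2(5965)) = ceil(12.5423) = 13 bits


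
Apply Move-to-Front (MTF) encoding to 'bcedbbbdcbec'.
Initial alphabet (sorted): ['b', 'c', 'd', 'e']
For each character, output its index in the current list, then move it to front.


MTF encoding:
'b': index 0 in ['b', 'c', 'd', 'e'] -> ['b', 'c', 'd', 'e']
'c': index 1 in ['b', 'c', 'd', 'e'] -> ['c', 'b', 'd', 'e']
'e': index 3 in ['c', 'b', 'd', 'e'] -> ['e', 'c', 'b', 'd']
'd': index 3 in ['e', 'c', 'b', 'd'] -> ['d', 'e', 'c', 'b']
'b': index 3 in ['d', 'e', 'c', 'b'] -> ['b', 'd', 'e', 'c']
'b': index 0 in ['b', 'd', 'e', 'c'] -> ['b', 'd', 'e', 'c']
'b': index 0 in ['b', 'd', 'e', 'c'] -> ['b', 'd', 'e', 'c']
'd': index 1 in ['b', 'd', 'e', 'c'] -> ['d', 'b', 'e', 'c']
'c': index 3 in ['d', 'b', 'e', 'c'] -> ['c', 'd', 'b', 'e']
'b': index 2 in ['c', 'd', 'b', 'e'] -> ['b', 'c', 'd', 'e']
'e': index 3 in ['b', 'c', 'd', 'e'] -> ['e', 'b', 'c', 'd']
'c': index 2 in ['e', 'b', 'c', 'd'] -> ['c', 'e', 'b', 'd']


Output: [0, 1, 3, 3, 3, 0, 0, 1, 3, 2, 3, 2]


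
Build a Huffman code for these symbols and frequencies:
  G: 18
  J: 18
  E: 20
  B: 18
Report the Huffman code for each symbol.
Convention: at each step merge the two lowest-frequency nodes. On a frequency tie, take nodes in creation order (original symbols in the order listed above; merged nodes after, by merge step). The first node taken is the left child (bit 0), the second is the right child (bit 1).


Huffman tree construction:
Step 1: Merge G(18) + J(18) = 36
Step 2: Merge B(18) + E(20) = 38
Step 3: Merge (G+J)(36) + (B+E)(38) = 74
Read each symbol's code off the tree from the root (left child = 0, right child = 1).

Codes:
  G: 00 (length 2)
  J: 01 (length 2)
  E: 11 (length 2)
  B: 10 (length 2)
Average code length: 148/74 = 2.0000 bits/symbol


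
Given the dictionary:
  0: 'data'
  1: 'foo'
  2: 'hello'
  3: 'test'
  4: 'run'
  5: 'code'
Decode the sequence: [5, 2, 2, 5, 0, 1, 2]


Look up each index in the dictionary:
  5 -> 'code'
  2 -> 'hello'
  2 -> 'hello'
  5 -> 'code'
  0 -> 'data'
  1 -> 'foo'
  2 -> 'hello'

Decoded: "code hello hello code data foo hello"


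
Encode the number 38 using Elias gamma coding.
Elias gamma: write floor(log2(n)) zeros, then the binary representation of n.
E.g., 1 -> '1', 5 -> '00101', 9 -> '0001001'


num_bits = floor(log2(38)) + 1 = 6
leading_zeros = num_bits - 1 = 5
binary(38) = 100110

Elias gamma(38) = '00000' + '100110' = 00000100110 (11 bits)


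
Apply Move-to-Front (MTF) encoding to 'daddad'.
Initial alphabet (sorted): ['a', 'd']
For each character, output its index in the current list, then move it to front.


MTF encoding:
'd': index 1 in ['a', 'd'] -> ['d', 'a']
'a': index 1 in ['d', 'a'] -> ['a', 'd']
'd': index 1 in ['a', 'd'] -> ['d', 'a']
'd': index 0 in ['d', 'a'] -> ['d', 'a']
'a': index 1 in ['d', 'a'] -> ['a', 'd']
'd': index 1 in ['a', 'd'] -> ['d', 'a']


Output: [1, 1, 1, 0, 1, 1]


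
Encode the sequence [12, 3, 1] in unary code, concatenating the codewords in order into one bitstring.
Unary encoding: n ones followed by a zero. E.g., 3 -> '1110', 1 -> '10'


Encode each number as n ones followed by a terminating 0:
  12 -> 1111111111110 (13 bits)
  3 -> 1110 (4 bits)
  1 -> 10 (2 bits)
Total length = 13 + 4 + 2 = 19 bits.

Unary([12, 3, 1]) = 1111111111110111010 (19 bits)


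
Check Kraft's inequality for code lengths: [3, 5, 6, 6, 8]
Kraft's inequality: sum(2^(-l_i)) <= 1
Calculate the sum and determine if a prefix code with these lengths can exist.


Sum = 2^(-3) + 2^(-5) + 2^(-6) + 2^(-6) + 2^(-8)
    = 0.125 + 0.03125 + 0.015625 + 0.015625 + 0.00390625
    = 49/256 = 0.19140625
Since 0.19140625 <= 1, Kraft's inequality IS satisfied.
A prefix code with these lengths CAN exist.

Kraft sum = 0.19140625. Satisfied.


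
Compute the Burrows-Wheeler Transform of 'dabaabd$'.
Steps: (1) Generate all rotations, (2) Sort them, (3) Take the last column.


Rotations (sorted):
  0: $dabaabd -> last char: d
  1: aabd$dab -> last char: b
  2: abaabd$d -> last char: d
  3: abd$daba -> last char: a
  4: baabd$da -> last char: a
  5: bd$dabaa -> last char: a
  6: d$dabaab -> last char: b
  7: dabaabd$ -> last char: $


BWT = dbdaaab$


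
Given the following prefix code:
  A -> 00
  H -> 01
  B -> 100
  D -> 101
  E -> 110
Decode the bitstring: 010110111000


Decoding step by step:
Bits 01 -> H
Bits 01 -> H
Bits 101 -> D
Bits 110 -> E
Bits 00 -> A


Decoded message: HHDEA


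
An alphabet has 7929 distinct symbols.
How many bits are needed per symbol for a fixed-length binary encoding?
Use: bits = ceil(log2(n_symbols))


log2(7929) = 12.9529
Bracket: 2^12 = 4096 < 7929 <= 2^13 = 8192
So ceil(log2(7929)) = 13

bits = ceil(log2(7929)) = ceil(12.9529) = 13 bits


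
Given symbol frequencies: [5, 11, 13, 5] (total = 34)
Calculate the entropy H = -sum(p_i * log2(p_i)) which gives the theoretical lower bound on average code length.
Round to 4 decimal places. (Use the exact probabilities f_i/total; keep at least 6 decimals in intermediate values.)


Per-symbol terms -p_i * log2(p_i) with p_i = f_i/34:
  p = 5/34 = 0.147059: log2(p) = -2.765535, -p*log2(p) = 0.406696
  p = 11/34 = 0.323529: log2(p) = -1.628031, -p*log2(p) = 0.526716
  p = 13/34 = 0.382353: log2(p) = -1.387023, -p*log2(p) = 0.530332
  p = 5/34 = 0.147059: log2(p) = -2.765535, -p*log2(p) = 0.406696
H = 0.406696 + 0.526716 + 0.530332 + 0.406696 = 1.870440

H = 1.8704 bits/symbol


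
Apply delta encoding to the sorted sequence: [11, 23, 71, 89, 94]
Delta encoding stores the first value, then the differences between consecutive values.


First value: 11
Deltas:
  23 - 11 = 12
  71 - 23 = 48
  89 - 71 = 18
  94 - 89 = 5


Delta encoded: [11, 12, 48, 18, 5]


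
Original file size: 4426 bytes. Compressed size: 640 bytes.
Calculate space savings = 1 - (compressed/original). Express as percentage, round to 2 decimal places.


ratio = compressed/original = 640/4426 = 0.1446
savings = 1 - ratio = 1 - 0.1446 = 0.8554
as a percentage: 0.8554 * 100 = 85.54%

Space savings = 1 - 640/4426 = 85.54%


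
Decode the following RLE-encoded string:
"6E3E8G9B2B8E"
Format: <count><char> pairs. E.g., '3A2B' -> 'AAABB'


Expanding each <count><char> pair:
  6E -> 'EEEEEE'
  3E -> 'EEE'
  8G -> 'GGGGGGGG'
  9B -> 'BBBBBBBBB'
  2B -> 'BB'
  8E -> 'EEEEEEEE'

Decoded = EEEEEEEEEGGGGGGGGBBBBBBBBBBBEEEEEEEE
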